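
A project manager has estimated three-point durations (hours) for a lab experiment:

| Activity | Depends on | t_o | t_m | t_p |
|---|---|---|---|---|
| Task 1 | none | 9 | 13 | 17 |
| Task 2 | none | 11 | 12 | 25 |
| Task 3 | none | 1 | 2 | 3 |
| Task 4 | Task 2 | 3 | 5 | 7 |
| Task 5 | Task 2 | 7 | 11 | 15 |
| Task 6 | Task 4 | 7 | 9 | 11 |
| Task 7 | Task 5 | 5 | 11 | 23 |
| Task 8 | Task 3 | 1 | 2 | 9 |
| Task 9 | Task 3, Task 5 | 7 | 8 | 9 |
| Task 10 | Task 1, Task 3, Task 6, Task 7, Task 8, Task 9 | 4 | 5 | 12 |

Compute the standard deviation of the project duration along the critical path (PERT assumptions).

4.24 hours

te_Task 1 = (9 + 4·13 + 17)/6 = 78/6 = 13; σ²_Task 1 = ((17−9)/6)² = 1.778
te_Task 2 = (11 + 4·12 + 25)/6 = 84/6 = 14; σ²_Task 2 = ((25−11)/6)² = 5.444
te_Task 3 = (1 + 4·2 + 3)/6 = 12/6 = 2; σ²_Task 3 = ((3−1)/6)² = 0.111
te_Task 4 = (3 + 4·5 + 7)/6 = 30/6 = 5; σ²_Task 4 = ((7−3)/6)² = 0.444
te_Task 5 = (7 + 4·11 + 15)/6 = 66/6 = 11; σ²_Task 5 = ((15−7)/6)² = 1.778
te_Task 6 = (7 + 4·9 + 11)/6 = 54/6 = 9; σ²_Task 6 = ((11−7)/6)² = 0.444
te_Task 7 = (5 + 4·11 + 23)/6 = 72/6 = 12; σ²_Task 7 = ((23−5)/6)² = 9.000
te_Task 8 = (1 + 4·2 + 9)/6 = 18/6 = 3; σ²_Task 8 = ((9−1)/6)² = 1.778
te_Task 9 = (7 + 4·8 + 9)/6 = 48/6 = 8; σ²_Task 9 = ((9−7)/6)² = 0.111
te_Task 10 = (4 + 4·5 + 12)/6 = 36/6 = 6; σ²_Task 10 = ((12−4)/6)² = 1.778

Forward pass:
ES_Task 1 = 0; EF_Task 1 = 13
ES_Task 2 = 0; EF_Task 2 = 14
ES_Task 3 = 0; EF_Task 3 = 2
ES_Task 4 = 14; EF_Task 4 = 14+5 = 19
ES_Task 5 = 14; EF_Task 5 = 14+11 = 25
ES_Task 6 = 19; EF_Task 6 = 19+9 = 28
ES_Task 7 = 25; EF_Task 7 = 25+12 = 37
ES_Task 8 = 2; EF_Task 8 = 2+3 = 5
ES_Task 9 = max(EF_Task 3=2, EF_Task 5=25) = 25; EF_Task 9 = 25+8 = 33
ES_Task 10 = max(EF_Task 1=13, EF_Task 3=2, EF_Task 6=28, EF_Task 7=37, EF_Task 8=5, EF_Task 9=33) = 37; EF_Task 10 = 37+6 = 43
Expected project duration μ = 43 hours. Critical path: Task 2 → Task 5 → Task 7 → Task 10.

Variance along critical path = 5.444 + 1.778 + 9.000 + 1.778 = 18.000
σ = √18.000 = 4.243 hours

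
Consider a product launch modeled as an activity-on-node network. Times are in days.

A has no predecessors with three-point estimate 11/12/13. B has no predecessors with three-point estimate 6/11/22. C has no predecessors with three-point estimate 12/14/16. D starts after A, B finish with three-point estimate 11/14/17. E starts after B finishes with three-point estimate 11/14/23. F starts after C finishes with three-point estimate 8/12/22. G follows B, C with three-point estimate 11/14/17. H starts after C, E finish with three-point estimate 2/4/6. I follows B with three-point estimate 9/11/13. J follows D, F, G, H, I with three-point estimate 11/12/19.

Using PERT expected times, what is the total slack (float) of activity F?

te_A = (11 + 4·12 + 13)/6 = 72/6 = 12
te_B = (6 + 4·11 + 22)/6 = 72/6 = 12
te_C = (12 + 4·14 + 16)/6 = 84/6 = 14
te_D = (11 + 4·14 + 17)/6 = 84/6 = 14
te_E = (11 + 4·14 + 23)/6 = 90/6 = 15
te_F = (8 + 4·12 + 22)/6 = 78/6 = 13
te_G = (11 + 4·14 + 17)/6 = 84/6 = 14
te_H = (2 + 4·4 + 6)/6 = 24/6 = 4
te_I = (9 + 4·11 + 13)/6 = 66/6 = 11
te_J = (11 + 4·12 + 19)/6 = 78/6 = 13

Forward pass:
ES_A = 0; EF_A = 12
ES_B = 0; EF_B = 12
ES_C = 0; EF_C = 14
ES_D = max(EF_A=12, EF_B=12) = 12; EF_D = 12+14 = 26
ES_E = 12; EF_E = 12+15 = 27
ES_F = 14; EF_F = 14+13 = 27
ES_G = max(EF_B=12, EF_C=14) = 14; EF_G = 14+14 = 28
ES_H = max(EF_C=14, EF_E=27) = 27; EF_H = 27+4 = 31
ES_I = 12; EF_I = 12+11 = 23
ES_J = max(EF_D=26, EF_F=27, EF_G=28, EF_H=31, EF_I=23) = 31; EF_J = 31+13 = 44
Expected project duration μ = 44 days. Critical path: B → E → H → J.

Backward pass:
LF_J = 44; LS_J = 44−13 = 31
LF_I = LS_J = 31; LS_I = 31−11 = 20
LF_H = LS_J = 31; LS_H = 31−4 = 27
LF_G = LS_J = 31; LS_G = 31−14 = 17
LF_F = LS_J = 31; LS_F = 31−13 = 18
LF_E = LS_H = 27; LS_E = 27−15 = 12
LF_D = LS_J = 31; LS_D = 31−14 = 17
LF_C = min(LS_F=18, LS_G=17, LS_H=27) = 17; LS_C = 17−14 = 3
LF_B = min(LS_D=17, LS_E=12, LS_G=17, LS_I=20) = 12; LS_B = 12−12 = 0
LF_A = LS_D = 17; LS_A = 17−12 = 5
Slack_F = LS_F − ES_F = 18 − 14 = 4

4 days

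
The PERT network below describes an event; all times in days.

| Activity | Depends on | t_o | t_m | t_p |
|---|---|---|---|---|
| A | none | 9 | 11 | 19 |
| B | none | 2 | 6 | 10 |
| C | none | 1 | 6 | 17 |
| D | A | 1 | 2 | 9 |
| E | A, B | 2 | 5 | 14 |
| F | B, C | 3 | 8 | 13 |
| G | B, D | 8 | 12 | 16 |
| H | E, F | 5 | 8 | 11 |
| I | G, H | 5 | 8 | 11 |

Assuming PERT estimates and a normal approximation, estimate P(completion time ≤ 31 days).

te_A = (9 + 4·11 + 19)/6 = 72/6 = 12; σ²_A = ((19−9)/6)² = 2.778
te_B = (2 + 4·6 + 10)/6 = 36/6 = 6; σ²_B = ((10−2)/6)² = 1.778
te_C = (1 + 4·6 + 17)/6 = 42/6 = 7; σ²_C = ((17−1)/6)² = 7.111
te_D = (1 + 4·2 + 9)/6 = 18/6 = 3; σ²_D = ((9−1)/6)² = 1.778
te_E = (2 + 4·5 + 14)/6 = 36/6 = 6; σ²_E = ((14−2)/6)² = 4.000
te_F = (3 + 4·8 + 13)/6 = 48/6 = 8; σ²_F = ((13−3)/6)² = 2.778
te_G = (8 + 4·12 + 16)/6 = 72/6 = 12; σ²_G = ((16−8)/6)² = 1.778
te_H = (5 + 4·8 + 11)/6 = 48/6 = 8; σ²_H = ((11−5)/6)² = 1.000
te_I = (5 + 4·8 + 11)/6 = 48/6 = 8; σ²_I = ((11−5)/6)² = 1.000

Forward pass:
ES_A = 0; EF_A = 12
ES_B = 0; EF_B = 6
ES_C = 0; EF_C = 7
ES_D = 12; EF_D = 12+3 = 15
ES_E = max(EF_A=12, EF_B=6) = 12; EF_E = 12+6 = 18
ES_F = max(EF_B=6, EF_C=7) = 7; EF_F = 7+8 = 15
ES_G = max(EF_B=6, EF_D=15) = 15; EF_G = 15+12 = 27
ES_H = max(EF_E=18, EF_F=15) = 18; EF_H = 18+8 = 26
ES_I = max(EF_G=27, EF_H=26) = 27; EF_I = 27+8 = 35
Expected project duration μ = 35 days. Critical path: A → D → G → I.

Variance along critical path = 2.778 + 1.778 + 1.778 + 1.000 = 7.333; σ = √7.333 = 2.708 days.
Z = (31 − 35) / 2.708 = -1.477
P(T ≤ 31) = Φ(-1.477) ≈ 0.070

0.070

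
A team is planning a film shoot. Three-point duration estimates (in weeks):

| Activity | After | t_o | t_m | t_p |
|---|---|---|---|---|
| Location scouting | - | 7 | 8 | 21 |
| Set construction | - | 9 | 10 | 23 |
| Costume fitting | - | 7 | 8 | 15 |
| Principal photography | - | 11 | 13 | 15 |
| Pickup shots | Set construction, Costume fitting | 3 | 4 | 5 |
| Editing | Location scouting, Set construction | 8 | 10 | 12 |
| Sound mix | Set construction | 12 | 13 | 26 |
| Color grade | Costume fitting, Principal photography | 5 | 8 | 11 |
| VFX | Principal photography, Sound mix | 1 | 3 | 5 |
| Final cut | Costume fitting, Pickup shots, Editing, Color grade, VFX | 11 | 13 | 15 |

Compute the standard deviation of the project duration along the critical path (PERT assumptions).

te_Location scouting = (7 + 4·8 + 21)/6 = 60/6 = 10; σ²_Location scouting = ((21−7)/6)² = 5.444
te_Set construction = (9 + 4·10 + 23)/6 = 72/6 = 12; σ²_Set construction = ((23−9)/6)² = 5.444
te_Costume fitting = (7 + 4·8 + 15)/6 = 54/6 = 9; σ²_Costume fitting = ((15−7)/6)² = 1.778
te_Principal photography = (11 + 4·13 + 15)/6 = 78/6 = 13; σ²_Principal photography = ((15−11)/6)² = 0.444
te_Pickup shots = (3 + 4·4 + 5)/6 = 24/6 = 4; σ²_Pickup shots = ((5−3)/6)² = 0.111
te_Editing = (8 + 4·10 + 12)/6 = 60/6 = 10; σ²_Editing = ((12−8)/6)² = 0.444
te_Sound mix = (12 + 4·13 + 26)/6 = 90/6 = 15; σ²_Sound mix = ((26−12)/6)² = 5.444
te_Color grade = (5 + 4·8 + 11)/6 = 48/6 = 8; σ²_Color grade = ((11−5)/6)² = 1.000
te_VFX = (1 + 4·3 + 5)/6 = 18/6 = 3; σ²_VFX = ((5−1)/6)² = 0.444
te_Final cut = (11 + 4·13 + 15)/6 = 78/6 = 13; σ²_Final cut = ((15−11)/6)² = 0.444

Forward pass:
ES_Location scouting = 0; EF_Location scouting = 10
ES_Set construction = 0; EF_Set construction = 12
ES_Costume fitting = 0; EF_Costume fitting = 9
ES_Principal photography = 0; EF_Principal photography = 13
ES_Pickup shots = max(EF_Set construction=12, EF_Costume fitting=9) = 12; EF_Pickup shots = 12+4 = 16
ES_Editing = max(EF_Location scouting=10, EF_Set construction=12) = 12; EF_Editing = 12+10 = 22
ES_Sound mix = 12; EF_Sound mix = 12+15 = 27
ES_Color grade = max(EF_Costume fitting=9, EF_Principal photography=13) = 13; EF_Color grade = 13+8 = 21
ES_VFX = max(EF_Principal photography=13, EF_Sound mix=27) = 27; EF_VFX = 27+3 = 30
ES_Final cut = max(EF_Costume fitting=9, EF_Pickup shots=16, EF_Editing=22, EF_Color grade=21, EF_VFX=30) = 30; EF_Final cut = 30+13 = 43
Expected project duration μ = 43 weeks. Critical path: Set construction → Sound mix → VFX → Final cut.

Variance along critical path = 5.444 + 5.444 + 0.444 + 0.444 = 11.778
σ = √11.778 = 3.432 weeks

3.43 weeks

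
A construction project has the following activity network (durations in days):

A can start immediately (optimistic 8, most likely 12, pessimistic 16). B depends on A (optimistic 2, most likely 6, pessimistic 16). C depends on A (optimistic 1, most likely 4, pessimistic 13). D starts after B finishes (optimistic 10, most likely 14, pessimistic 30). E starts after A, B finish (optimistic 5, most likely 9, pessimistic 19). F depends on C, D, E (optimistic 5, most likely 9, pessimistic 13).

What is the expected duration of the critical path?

44 days

te_A = (8 + 4·12 + 16)/6 = 72/6 = 12
te_B = (2 + 4·6 + 16)/6 = 42/6 = 7
te_C = (1 + 4·4 + 13)/6 = 30/6 = 5
te_D = (10 + 4·14 + 30)/6 = 96/6 = 16
te_E = (5 + 4·9 + 19)/6 = 60/6 = 10
te_F = (5 + 4·9 + 13)/6 = 54/6 = 9

Forward pass:
ES_A = 0; EF_A = 12
ES_B = 12; EF_B = 12+7 = 19
ES_C = 12; EF_C = 12+5 = 17
ES_D = 19; EF_D = 19+16 = 35
ES_E = max(EF_A=12, EF_B=19) = 19; EF_E = 19+10 = 29
ES_F = max(EF_C=17, EF_D=35, EF_E=29) = 35; EF_F = 35+9 = 44
Expected project duration μ = 44 days. Critical path: A → B → D → F.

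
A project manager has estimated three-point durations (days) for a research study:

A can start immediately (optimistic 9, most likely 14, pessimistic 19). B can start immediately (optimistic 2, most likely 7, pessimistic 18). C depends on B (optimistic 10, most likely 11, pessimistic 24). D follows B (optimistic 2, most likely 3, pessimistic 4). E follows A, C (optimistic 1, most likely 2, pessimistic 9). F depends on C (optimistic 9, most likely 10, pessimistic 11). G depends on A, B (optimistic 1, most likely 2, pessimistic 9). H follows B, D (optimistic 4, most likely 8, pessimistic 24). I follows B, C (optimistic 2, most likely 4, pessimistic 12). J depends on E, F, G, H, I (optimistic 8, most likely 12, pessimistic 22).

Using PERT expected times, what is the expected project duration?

te_A = (9 + 4·14 + 19)/6 = 84/6 = 14
te_B = (2 + 4·7 + 18)/6 = 48/6 = 8
te_C = (10 + 4·11 + 24)/6 = 78/6 = 13
te_D = (2 + 4·3 + 4)/6 = 18/6 = 3
te_E = (1 + 4·2 + 9)/6 = 18/6 = 3
te_F = (9 + 4·10 + 11)/6 = 60/6 = 10
te_G = (1 + 4·2 + 9)/6 = 18/6 = 3
te_H = (4 + 4·8 + 24)/6 = 60/6 = 10
te_I = (2 + 4·4 + 12)/6 = 30/6 = 5
te_J = (8 + 4·12 + 22)/6 = 78/6 = 13

Forward pass:
ES_A = 0; EF_A = 14
ES_B = 0; EF_B = 8
ES_C = 8; EF_C = 8+13 = 21
ES_D = 8; EF_D = 8+3 = 11
ES_E = max(EF_A=14, EF_C=21) = 21; EF_E = 21+3 = 24
ES_F = 21; EF_F = 21+10 = 31
ES_G = max(EF_A=14, EF_B=8) = 14; EF_G = 14+3 = 17
ES_H = max(EF_B=8, EF_D=11) = 11; EF_H = 11+10 = 21
ES_I = max(EF_B=8, EF_C=21) = 21; EF_I = 21+5 = 26
ES_J = max(EF_E=24, EF_F=31, EF_G=17, EF_H=21, EF_I=26) = 31; EF_J = 31+13 = 44
Expected project duration μ = 44 days. Critical path: B → C → F → J.

44 days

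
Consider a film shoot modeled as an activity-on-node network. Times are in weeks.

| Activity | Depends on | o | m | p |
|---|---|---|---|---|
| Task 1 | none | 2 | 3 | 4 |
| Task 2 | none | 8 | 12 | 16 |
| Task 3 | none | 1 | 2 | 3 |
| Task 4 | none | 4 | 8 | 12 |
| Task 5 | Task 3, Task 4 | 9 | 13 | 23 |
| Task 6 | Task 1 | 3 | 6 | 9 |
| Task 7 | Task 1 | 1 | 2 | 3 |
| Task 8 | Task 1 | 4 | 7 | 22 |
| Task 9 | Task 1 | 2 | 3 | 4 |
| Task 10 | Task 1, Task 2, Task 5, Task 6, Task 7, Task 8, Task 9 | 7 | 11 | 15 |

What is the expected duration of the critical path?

33 weeks

te_Task 1 = (2 + 4·3 + 4)/6 = 18/6 = 3
te_Task 2 = (8 + 4·12 + 16)/6 = 72/6 = 12
te_Task 3 = (1 + 4·2 + 3)/6 = 12/6 = 2
te_Task 4 = (4 + 4·8 + 12)/6 = 48/6 = 8
te_Task 5 = (9 + 4·13 + 23)/6 = 84/6 = 14
te_Task 6 = (3 + 4·6 + 9)/6 = 36/6 = 6
te_Task 7 = (1 + 4·2 + 3)/6 = 12/6 = 2
te_Task 8 = (4 + 4·7 + 22)/6 = 54/6 = 9
te_Task 9 = (2 + 4·3 + 4)/6 = 18/6 = 3
te_Task 10 = (7 + 4·11 + 15)/6 = 66/6 = 11

Forward pass:
ES_Task 1 = 0; EF_Task 1 = 3
ES_Task 2 = 0; EF_Task 2 = 12
ES_Task 3 = 0; EF_Task 3 = 2
ES_Task 4 = 0; EF_Task 4 = 8
ES_Task 5 = max(EF_Task 3=2, EF_Task 4=8) = 8; EF_Task 5 = 8+14 = 22
ES_Task 6 = 3; EF_Task 6 = 3+6 = 9
ES_Task 7 = 3; EF_Task 7 = 3+2 = 5
ES_Task 8 = 3; EF_Task 8 = 3+9 = 12
ES_Task 9 = 3; EF_Task 9 = 3+3 = 6
ES_Task 10 = max(EF_Task 1=3, EF_Task 2=12, EF_Task 5=22, EF_Task 6=9, EF_Task 7=5, EF_Task 8=12, EF_Task 9=6) = 22; EF_Task 10 = 22+11 = 33
Expected project duration μ = 33 weeks. Critical path: Task 4 → Task 5 → Task 10.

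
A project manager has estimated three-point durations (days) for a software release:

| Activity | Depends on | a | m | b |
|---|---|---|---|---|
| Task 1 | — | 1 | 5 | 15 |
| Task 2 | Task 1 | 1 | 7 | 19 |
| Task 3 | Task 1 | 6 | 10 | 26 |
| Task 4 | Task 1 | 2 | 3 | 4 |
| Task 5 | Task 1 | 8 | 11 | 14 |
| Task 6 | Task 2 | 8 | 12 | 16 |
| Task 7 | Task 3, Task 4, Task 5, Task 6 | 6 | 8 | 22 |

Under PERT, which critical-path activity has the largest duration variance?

Task 2

te_Task 1 = (1 + 4·5 + 15)/6 = 36/6 = 6; σ²_Task 1 = ((15−1)/6)² = 5.444
te_Task 2 = (1 + 4·7 + 19)/6 = 48/6 = 8; σ²_Task 2 = ((19−1)/6)² = 9.000
te_Task 3 = (6 + 4·10 + 26)/6 = 72/6 = 12; σ²_Task 3 = ((26−6)/6)² = 11.111
te_Task 4 = (2 + 4·3 + 4)/6 = 18/6 = 3; σ²_Task 4 = ((4−2)/6)² = 0.111
te_Task 5 = (8 + 4·11 + 14)/6 = 66/6 = 11; σ²_Task 5 = ((14−8)/6)² = 1.000
te_Task 6 = (8 + 4·12 + 16)/6 = 72/6 = 12; σ²_Task 6 = ((16−8)/6)² = 1.778
te_Task 7 = (6 + 4·8 + 22)/6 = 60/6 = 10; σ²_Task 7 = ((22−6)/6)² = 7.111

Forward pass:
ES_Task 1 = 0; EF_Task 1 = 6
ES_Task 2 = 6; EF_Task 2 = 6+8 = 14
ES_Task 3 = 6; EF_Task 3 = 6+12 = 18
ES_Task 4 = 6; EF_Task 4 = 6+3 = 9
ES_Task 5 = 6; EF_Task 5 = 6+11 = 17
ES_Task 6 = 14; EF_Task 6 = 14+12 = 26
ES_Task 7 = max(EF_Task 3=18, EF_Task 4=9, EF_Task 5=17, EF_Task 6=26) = 26; EF_Task 7 = 26+10 = 36
Expected project duration μ = 36 days. Critical path: Task 1 → Task 2 → Task 6 → Task 7.

Variances on critical path: σ²_Task 1=5.444, σ²_Task 2=9.000, σ²_Task 6=1.778, σ²_Task 7=7.111.
Largest is σ²_Task 2 = 9.000.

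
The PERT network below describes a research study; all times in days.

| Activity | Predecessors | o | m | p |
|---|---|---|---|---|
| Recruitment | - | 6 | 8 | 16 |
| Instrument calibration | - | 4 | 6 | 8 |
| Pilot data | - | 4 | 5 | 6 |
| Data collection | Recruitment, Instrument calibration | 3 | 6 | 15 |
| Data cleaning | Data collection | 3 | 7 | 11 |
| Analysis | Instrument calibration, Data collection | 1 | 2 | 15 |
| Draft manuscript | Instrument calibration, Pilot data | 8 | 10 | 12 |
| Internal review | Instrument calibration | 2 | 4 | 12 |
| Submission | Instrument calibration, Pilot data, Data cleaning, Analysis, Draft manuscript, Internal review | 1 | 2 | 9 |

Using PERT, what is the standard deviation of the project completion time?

3.21 days

te_Recruitment = (6 + 4·8 + 16)/6 = 54/6 = 9; σ²_Recruitment = ((16−6)/6)² = 2.778
te_Instrument calibration = (4 + 4·6 + 8)/6 = 36/6 = 6; σ²_Instrument calibration = ((8−4)/6)² = 0.444
te_Pilot data = (4 + 4·5 + 6)/6 = 30/6 = 5; σ²_Pilot data = ((6−4)/6)² = 0.111
te_Data collection = (3 + 4·6 + 15)/6 = 42/6 = 7; σ²_Data collection = ((15−3)/6)² = 4.000
te_Data cleaning = (3 + 4·7 + 11)/6 = 42/6 = 7; σ²_Data cleaning = ((11−3)/6)² = 1.778
te_Analysis = (1 + 4·2 + 15)/6 = 24/6 = 4; σ²_Analysis = ((15−1)/6)² = 5.444
te_Draft manuscript = (8 + 4·10 + 12)/6 = 60/6 = 10; σ²_Draft manuscript = ((12−8)/6)² = 0.444
te_Internal review = (2 + 4·4 + 12)/6 = 30/6 = 5; σ²_Internal review = ((12−2)/6)² = 2.778
te_Submission = (1 + 4·2 + 9)/6 = 18/6 = 3; σ²_Submission = ((9−1)/6)² = 1.778

Forward pass:
ES_Recruitment = 0; EF_Recruitment = 9
ES_Instrument calibration = 0; EF_Instrument calibration = 6
ES_Pilot data = 0; EF_Pilot data = 5
ES_Data collection = max(EF_Recruitment=9, EF_Instrument calibration=6) = 9; EF_Data collection = 9+7 = 16
ES_Data cleaning = 16; EF_Data cleaning = 16+7 = 23
ES_Analysis = max(EF_Instrument calibration=6, EF_Data collection=16) = 16; EF_Analysis = 16+4 = 20
ES_Draft manuscript = max(EF_Instrument calibration=6, EF_Pilot data=5) = 6; EF_Draft manuscript = 6+10 = 16
ES_Internal review = 6; EF_Internal review = 6+5 = 11
ES_Submission = max(EF_Instrument calibration=6, EF_Pilot data=5, EF_Data cleaning=23, EF_Analysis=20, EF_Draft manuscript=16, EF_Internal review=11) = 23; EF_Submission = 23+3 = 26
Expected project duration μ = 26 days. Critical path: Recruitment → Data collection → Data cleaning → Submission.

Variance along critical path = 2.778 + 4.000 + 1.778 + 1.778 = 10.333
σ = √10.333 = 3.215 days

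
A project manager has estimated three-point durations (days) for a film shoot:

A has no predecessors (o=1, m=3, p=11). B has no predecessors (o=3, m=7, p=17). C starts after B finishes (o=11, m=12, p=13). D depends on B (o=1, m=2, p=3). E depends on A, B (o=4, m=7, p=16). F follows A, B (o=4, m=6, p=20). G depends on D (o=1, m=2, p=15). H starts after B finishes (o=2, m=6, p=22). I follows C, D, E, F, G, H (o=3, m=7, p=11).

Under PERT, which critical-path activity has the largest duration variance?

te_A = (1 + 4·3 + 11)/6 = 24/6 = 4; σ²_A = ((11−1)/6)² = 2.778
te_B = (3 + 4·7 + 17)/6 = 48/6 = 8; σ²_B = ((17−3)/6)² = 5.444
te_C = (11 + 4·12 + 13)/6 = 72/6 = 12; σ²_C = ((13−11)/6)² = 0.111
te_D = (1 + 4·2 + 3)/6 = 12/6 = 2; σ²_D = ((3−1)/6)² = 0.111
te_E = (4 + 4·7 + 16)/6 = 48/6 = 8; σ²_E = ((16−4)/6)² = 4.000
te_F = (4 + 4·6 + 20)/6 = 48/6 = 8; σ²_F = ((20−4)/6)² = 7.111
te_G = (1 + 4·2 + 15)/6 = 24/6 = 4; σ²_G = ((15−1)/6)² = 5.444
te_H = (2 + 4·6 + 22)/6 = 48/6 = 8; σ²_H = ((22−2)/6)² = 11.111
te_I = (3 + 4·7 + 11)/6 = 42/6 = 7; σ²_I = ((11−3)/6)² = 1.778

Forward pass:
ES_A = 0; EF_A = 4
ES_B = 0; EF_B = 8
ES_C = 8; EF_C = 8+12 = 20
ES_D = 8; EF_D = 8+2 = 10
ES_E = max(EF_A=4, EF_B=8) = 8; EF_E = 8+8 = 16
ES_F = max(EF_A=4, EF_B=8) = 8; EF_F = 8+8 = 16
ES_G = 10; EF_G = 10+4 = 14
ES_H = 8; EF_H = 8+8 = 16
ES_I = max(EF_C=20, EF_D=10, EF_E=16, EF_F=16, EF_G=14, EF_H=16) = 20; EF_I = 20+7 = 27
Expected project duration μ = 27 days. Critical path: B → C → I.

Variances on critical path: σ²_B=5.444, σ²_C=0.111, σ²_I=1.778.
Largest is σ²_B = 5.444.

B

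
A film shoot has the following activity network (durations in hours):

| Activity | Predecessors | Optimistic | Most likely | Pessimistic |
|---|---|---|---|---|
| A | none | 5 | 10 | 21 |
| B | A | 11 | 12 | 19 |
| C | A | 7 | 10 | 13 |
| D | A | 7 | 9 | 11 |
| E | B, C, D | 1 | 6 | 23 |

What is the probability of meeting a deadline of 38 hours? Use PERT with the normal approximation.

te_A = (5 + 4·10 + 21)/6 = 66/6 = 11; σ²_A = ((21−5)/6)² = 7.111
te_B = (11 + 4·12 + 19)/6 = 78/6 = 13; σ²_B = ((19−11)/6)² = 1.778
te_C = (7 + 4·10 + 13)/6 = 60/6 = 10; σ²_C = ((13−7)/6)² = 1.000
te_D = (7 + 4·9 + 11)/6 = 54/6 = 9; σ²_D = ((11−7)/6)² = 0.444
te_E = (1 + 4·6 + 23)/6 = 48/6 = 8; σ²_E = ((23−1)/6)² = 13.444

Forward pass:
ES_A = 0; EF_A = 11
ES_B = 11; EF_B = 11+13 = 24
ES_C = 11; EF_C = 11+10 = 21
ES_D = 11; EF_D = 11+9 = 20
ES_E = max(EF_B=24, EF_C=21, EF_D=20) = 24; EF_E = 24+8 = 32
Expected project duration μ = 32 hours. Critical path: A → B → E.

Variance along critical path = 7.111 + 1.778 + 13.444 = 22.333; σ = √22.333 = 4.726 hours.
Z = (38 − 32) / 4.726 = 1.270
P(T ≤ 38) = Φ(1.270) ≈ 0.898

0.898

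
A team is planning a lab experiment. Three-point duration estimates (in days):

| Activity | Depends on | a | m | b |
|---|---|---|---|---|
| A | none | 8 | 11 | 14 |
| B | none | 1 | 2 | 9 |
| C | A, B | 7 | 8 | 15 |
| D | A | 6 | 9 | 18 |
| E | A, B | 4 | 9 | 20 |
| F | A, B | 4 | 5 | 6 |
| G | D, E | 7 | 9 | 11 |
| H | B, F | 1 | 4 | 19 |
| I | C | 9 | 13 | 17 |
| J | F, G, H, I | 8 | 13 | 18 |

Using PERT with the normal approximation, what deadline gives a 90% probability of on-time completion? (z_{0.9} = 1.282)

49.5 days

te_A = (8 + 4·11 + 14)/6 = 66/6 = 11; σ²_A = ((14−8)/6)² = 1.000
te_B = (1 + 4·2 + 9)/6 = 18/6 = 3; σ²_B = ((9−1)/6)² = 1.778
te_C = (7 + 4·8 + 15)/6 = 54/6 = 9; σ²_C = ((15−7)/6)² = 1.778
te_D = (6 + 4·9 + 18)/6 = 60/6 = 10; σ²_D = ((18−6)/6)² = 4.000
te_E = (4 + 4·9 + 20)/6 = 60/6 = 10; σ²_E = ((20−4)/6)² = 7.111
te_F = (4 + 4·5 + 6)/6 = 30/6 = 5; σ²_F = ((6−4)/6)² = 0.111
te_G = (7 + 4·9 + 11)/6 = 54/6 = 9; σ²_G = ((11−7)/6)² = 0.444
te_H = (1 + 4·4 + 19)/6 = 36/6 = 6; σ²_H = ((19−1)/6)² = 9.000
te_I = (9 + 4·13 + 17)/6 = 78/6 = 13; σ²_I = ((17−9)/6)² = 1.778
te_J = (8 + 4·13 + 18)/6 = 78/6 = 13; σ²_J = ((18−8)/6)² = 2.778

Forward pass:
ES_A = 0; EF_A = 11
ES_B = 0; EF_B = 3
ES_C = max(EF_A=11, EF_B=3) = 11; EF_C = 11+9 = 20
ES_D = 11; EF_D = 11+10 = 21
ES_E = max(EF_A=11, EF_B=3) = 11; EF_E = 11+10 = 21
ES_F = max(EF_A=11, EF_B=3) = 11; EF_F = 11+5 = 16
ES_G = max(EF_D=21, EF_E=21) = 21; EF_G = 21+9 = 30
ES_H = max(EF_B=3, EF_F=16) = 16; EF_H = 16+6 = 22
ES_I = 20; EF_I = 20+13 = 33
ES_J = max(EF_F=16, EF_G=30, EF_H=22, EF_I=33) = 33; EF_J = 33+13 = 46
Expected project duration μ = 46 days. Critical path: A → C → I → J.

Variance along critical path = 1.000 + 1.778 + 1.778 + 2.778 = 7.333; σ = 2.708 days.
D = μ + z·σ = 46 + 1.282·2.708 = 49.5 days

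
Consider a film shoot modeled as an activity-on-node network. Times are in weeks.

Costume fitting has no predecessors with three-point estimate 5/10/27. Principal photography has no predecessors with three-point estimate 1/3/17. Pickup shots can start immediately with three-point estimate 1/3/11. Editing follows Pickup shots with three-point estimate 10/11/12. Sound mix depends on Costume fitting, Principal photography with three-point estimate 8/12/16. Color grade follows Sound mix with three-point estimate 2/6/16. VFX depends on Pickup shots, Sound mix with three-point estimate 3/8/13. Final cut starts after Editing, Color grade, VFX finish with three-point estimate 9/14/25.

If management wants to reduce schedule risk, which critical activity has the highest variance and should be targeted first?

Costume fitting

te_Costume fitting = (5 + 4·10 + 27)/6 = 72/6 = 12; σ²_Costume fitting = ((27−5)/6)² = 13.444
te_Principal photography = (1 + 4·3 + 17)/6 = 30/6 = 5; σ²_Principal photography = ((17−1)/6)² = 7.111
te_Pickup shots = (1 + 4·3 + 11)/6 = 24/6 = 4; σ²_Pickup shots = ((11−1)/6)² = 2.778
te_Editing = (10 + 4·11 + 12)/6 = 66/6 = 11; σ²_Editing = ((12−10)/6)² = 0.111
te_Sound mix = (8 + 4·12 + 16)/6 = 72/6 = 12; σ²_Sound mix = ((16−8)/6)² = 1.778
te_Color grade = (2 + 4·6 + 16)/6 = 42/6 = 7; σ²_Color grade = ((16−2)/6)² = 5.444
te_VFX = (3 + 4·8 + 13)/6 = 48/6 = 8; σ²_VFX = ((13−3)/6)² = 2.778
te_Final cut = (9 + 4·14 + 25)/6 = 90/6 = 15; σ²_Final cut = ((25−9)/6)² = 7.111

Forward pass:
ES_Costume fitting = 0; EF_Costume fitting = 12
ES_Principal photography = 0; EF_Principal photography = 5
ES_Pickup shots = 0; EF_Pickup shots = 4
ES_Editing = 4; EF_Editing = 4+11 = 15
ES_Sound mix = max(EF_Costume fitting=12, EF_Principal photography=5) = 12; EF_Sound mix = 12+12 = 24
ES_Color grade = 24; EF_Color grade = 24+7 = 31
ES_VFX = max(EF_Pickup shots=4, EF_Sound mix=24) = 24; EF_VFX = 24+8 = 32
ES_Final cut = max(EF_Editing=15, EF_Color grade=31, EF_VFX=32) = 32; EF_Final cut = 32+15 = 47
Expected project duration μ = 47 weeks. Critical path: Costume fitting → Sound mix → VFX → Final cut.

Variances on critical path: σ²_Costume fitting=13.444, σ²_Sound mix=1.778, σ²_VFX=2.778, σ²_Final cut=7.111.
Largest is σ²_Costume fitting = 13.444.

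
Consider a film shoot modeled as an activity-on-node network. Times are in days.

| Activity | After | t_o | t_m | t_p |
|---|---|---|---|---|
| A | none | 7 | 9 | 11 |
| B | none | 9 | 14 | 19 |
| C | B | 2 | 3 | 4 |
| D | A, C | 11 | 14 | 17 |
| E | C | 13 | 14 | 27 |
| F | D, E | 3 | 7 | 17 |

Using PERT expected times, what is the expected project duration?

41 days

te_A = (7 + 4·9 + 11)/6 = 54/6 = 9
te_B = (9 + 4·14 + 19)/6 = 84/6 = 14
te_C = (2 + 4·3 + 4)/6 = 18/6 = 3
te_D = (11 + 4·14 + 17)/6 = 84/6 = 14
te_E = (13 + 4·14 + 27)/6 = 96/6 = 16
te_F = (3 + 4·7 + 17)/6 = 48/6 = 8

Forward pass:
ES_A = 0; EF_A = 9
ES_B = 0; EF_B = 14
ES_C = 14; EF_C = 14+3 = 17
ES_D = max(EF_A=9, EF_C=17) = 17; EF_D = 17+14 = 31
ES_E = 17; EF_E = 17+16 = 33
ES_F = max(EF_D=31, EF_E=33) = 33; EF_F = 33+8 = 41
Expected project duration μ = 41 days. Critical path: B → C → E → F.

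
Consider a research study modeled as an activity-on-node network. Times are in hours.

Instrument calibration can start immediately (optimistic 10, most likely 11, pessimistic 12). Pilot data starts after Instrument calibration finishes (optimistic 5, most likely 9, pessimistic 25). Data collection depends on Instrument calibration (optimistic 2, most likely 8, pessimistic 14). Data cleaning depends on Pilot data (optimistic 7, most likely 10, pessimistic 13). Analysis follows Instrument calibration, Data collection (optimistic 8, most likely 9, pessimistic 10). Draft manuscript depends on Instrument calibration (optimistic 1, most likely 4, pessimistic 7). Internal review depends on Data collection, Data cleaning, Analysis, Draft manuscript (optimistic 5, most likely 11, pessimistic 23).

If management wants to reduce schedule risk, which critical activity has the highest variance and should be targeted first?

Pilot data

te_Instrument calibration = (10 + 4·11 + 12)/6 = 66/6 = 11; σ²_Instrument calibration = ((12−10)/6)² = 0.111
te_Pilot data = (5 + 4·9 + 25)/6 = 66/6 = 11; σ²_Pilot data = ((25−5)/6)² = 11.111
te_Data collection = (2 + 4·8 + 14)/6 = 48/6 = 8; σ²_Data collection = ((14−2)/6)² = 4.000
te_Data cleaning = (7 + 4·10 + 13)/6 = 60/6 = 10; σ²_Data cleaning = ((13−7)/6)² = 1.000
te_Analysis = (8 + 4·9 + 10)/6 = 54/6 = 9; σ²_Analysis = ((10−8)/6)² = 0.111
te_Draft manuscript = (1 + 4·4 + 7)/6 = 24/6 = 4; σ²_Draft manuscript = ((7−1)/6)² = 1.000
te_Internal review = (5 + 4·11 + 23)/6 = 72/6 = 12; σ²_Internal review = ((23−5)/6)² = 9.000

Forward pass:
ES_Instrument calibration = 0; EF_Instrument calibration = 11
ES_Pilot data = 11; EF_Pilot data = 11+11 = 22
ES_Data collection = 11; EF_Data collection = 11+8 = 19
ES_Data cleaning = 22; EF_Data cleaning = 22+10 = 32
ES_Analysis = max(EF_Instrument calibration=11, EF_Data collection=19) = 19; EF_Analysis = 19+9 = 28
ES_Draft manuscript = 11; EF_Draft manuscript = 11+4 = 15
ES_Internal review = max(EF_Data collection=19, EF_Data cleaning=32, EF_Analysis=28, EF_Draft manuscript=15) = 32; EF_Internal review = 32+12 = 44
Expected project duration μ = 44 hours. Critical path: Instrument calibration → Pilot data → Data cleaning → Internal review.

Variances on critical path: σ²_Instrument calibration=0.111, σ²_Pilot data=11.111, σ²_Data cleaning=1.000, σ²_Internal review=9.000.
Largest is σ²_Pilot data = 11.111.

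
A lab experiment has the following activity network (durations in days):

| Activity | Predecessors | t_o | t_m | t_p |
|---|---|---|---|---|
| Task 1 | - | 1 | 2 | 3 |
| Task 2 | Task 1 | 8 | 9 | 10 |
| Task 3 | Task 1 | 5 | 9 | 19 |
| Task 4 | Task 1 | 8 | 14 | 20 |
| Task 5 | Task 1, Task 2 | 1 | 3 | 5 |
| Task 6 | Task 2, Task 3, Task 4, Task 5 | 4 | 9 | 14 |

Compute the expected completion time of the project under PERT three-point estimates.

25 days

te_Task 1 = (1 + 4·2 + 3)/6 = 12/6 = 2
te_Task 2 = (8 + 4·9 + 10)/6 = 54/6 = 9
te_Task 3 = (5 + 4·9 + 19)/6 = 60/6 = 10
te_Task 4 = (8 + 4·14 + 20)/6 = 84/6 = 14
te_Task 5 = (1 + 4·3 + 5)/6 = 18/6 = 3
te_Task 6 = (4 + 4·9 + 14)/6 = 54/6 = 9

Forward pass:
ES_Task 1 = 0; EF_Task 1 = 2
ES_Task 2 = 2; EF_Task 2 = 2+9 = 11
ES_Task 3 = 2; EF_Task 3 = 2+10 = 12
ES_Task 4 = 2; EF_Task 4 = 2+14 = 16
ES_Task 5 = max(EF_Task 1=2, EF_Task 2=11) = 11; EF_Task 5 = 11+3 = 14
ES_Task 6 = max(EF_Task 2=11, EF_Task 3=12, EF_Task 4=16, EF_Task 5=14) = 16; EF_Task 6 = 16+9 = 25
Expected project duration μ = 25 days. Critical path: Task 1 → Task 4 → Task 6.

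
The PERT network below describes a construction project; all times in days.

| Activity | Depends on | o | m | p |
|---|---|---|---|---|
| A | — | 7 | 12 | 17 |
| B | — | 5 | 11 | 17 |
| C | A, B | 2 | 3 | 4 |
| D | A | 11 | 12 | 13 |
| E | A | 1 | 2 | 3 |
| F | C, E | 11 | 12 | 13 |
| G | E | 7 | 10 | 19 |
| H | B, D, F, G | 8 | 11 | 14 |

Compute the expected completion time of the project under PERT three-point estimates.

38 days

te_A = (7 + 4·12 + 17)/6 = 72/6 = 12
te_B = (5 + 4·11 + 17)/6 = 66/6 = 11
te_C = (2 + 4·3 + 4)/6 = 18/6 = 3
te_D = (11 + 4·12 + 13)/6 = 72/6 = 12
te_E = (1 + 4·2 + 3)/6 = 12/6 = 2
te_F = (11 + 4·12 + 13)/6 = 72/6 = 12
te_G = (7 + 4·10 + 19)/6 = 66/6 = 11
te_H = (8 + 4·11 + 14)/6 = 66/6 = 11

Forward pass:
ES_A = 0; EF_A = 12
ES_B = 0; EF_B = 11
ES_C = max(EF_A=12, EF_B=11) = 12; EF_C = 12+3 = 15
ES_D = 12; EF_D = 12+12 = 24
ES_E = 12; EF_E = 12+2 = 14
ES_F = max(EF_C=15, EF_E=14) = 15; EF_F = 15+12 = 27
ES_G = 14; EF_G = 14+11 = 25
ES_H = max(EF_B=11, EF_D=24, EF_F=27, EF_G=25) = 27; EF_H = 27+11 = 38
Expected project duration μ = 38 days. Critical path: A → C → F → H.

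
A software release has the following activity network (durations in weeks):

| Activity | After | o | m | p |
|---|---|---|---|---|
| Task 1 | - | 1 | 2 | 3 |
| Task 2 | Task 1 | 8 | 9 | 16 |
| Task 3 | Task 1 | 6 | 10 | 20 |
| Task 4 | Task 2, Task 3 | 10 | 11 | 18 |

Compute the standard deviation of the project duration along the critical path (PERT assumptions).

2.71 weeks

te_Task 1 = (1 + 4·2 + 3)/6 = 12/6 = 2; σ²_Task 1 = ((3−1)/6)² = 0.111
te_Task 2 = (8 + 4·9 + 16)/6 = 60/6 = 10; σ²_Task 2 = ((16−8)/6)² = 1.778
te_Task 3 = (6 + 4·10 + 20)/6 = 66/6 = 11; σ²_Task 3 = ((20−6)/6)² = 5.444
te_Task 4 = (10 + 4·11 + 18)/6 = 72/6 = 12; σ²_Task 4 = ((18−10)/6)² = 1.778

Forward pass:
ES_Task 1 = 0; EF_Task 1 = 2
ES_Task 2 = 2; EF_Task 2 = 2+10 = 12
ES_Task 3 = 2; EF_Task 3 = 2+11 = 13
ES_Task 4 = max(EF_Task 2=12, EF_Task 3=13) = 13; EF_Task 4 = 13+12 = 25
Expected project duration μ = 25 weeks. Critical path: Task 1 → Task 3 → Task 4.

Variance along critical path = 0.111 + 5.444 + 1.778 = 7.333
σ = √7.333 = 2.708 weeks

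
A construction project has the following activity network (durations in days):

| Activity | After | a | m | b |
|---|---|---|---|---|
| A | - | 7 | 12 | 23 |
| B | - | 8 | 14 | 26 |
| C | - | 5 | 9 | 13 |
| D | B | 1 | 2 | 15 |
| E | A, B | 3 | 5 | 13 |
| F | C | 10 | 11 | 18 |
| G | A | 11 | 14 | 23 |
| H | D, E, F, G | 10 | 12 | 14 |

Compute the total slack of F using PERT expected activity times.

7 days

te_A = (7 + 4·12 + 23)/6 = 78/6 = 13
te_B = (8 + 4·14 + 26)/6 = 90/6 = 15
te_C = (5 + 4·9 + 13)/6 = 54/6 = 9
te_D = (1 + 4·2 + 15)/6 = 24/6 = 4
te_E = (3 + 4·5 + 13)/6 = 36/6 = 6
te_F = (10 + 4·11 + 18)/6 = 72/6 = 12
te_G = (11 + 4·14 + 23)/6 = 90/6 = 15
te_H = (10 + 4·12 + 14)/6 = 72/6 = 12

Forward pass:
ES_A = 0; EF_A = 13
ES_B = 0; EF_B = 15
ES_C = 0; EF_C = 9
ES_D = 15; EF_D = 15+4 = 19
ES_E = max(EF_A=13, EF_B=15) = 15; EF_E = 15+6 = 21
ES_F = 9; EF_F = 9+12 = 21
ES_G = 13; EF_G = 13+15 = 28
ES_H = max(EF_D=19, EF_E=21, EF_F=21, EF_G=28) = 28; EF_H = 28+12 = 40
Expected project duration μ = 40 days. Critical path: A → G → H.

Backward pass:
LF_H = 40; LS_H = 40−12 = 28
LF_G = LS_H = 28; LS_G = 28−15 = 13
LF_F = LS_H = 28; LS_F = 28−12 = 16
LF_E = LS_H = 28; LS_E = 28−6 = 22
LF_D = LS_H = 28; LS_D = 28−4 = 24
LF_C = LS_F = 16; LS_C = 16−9 = 7
LF_B = min(LS_D=24, LS_E=22) = 22; LS_B = 22−15 = 7
LF_A = min(LS_E=22, LS_G=13) = 13; LS_A = 13−13 = 0
Slack_F = LS_F − ES_F = 16 − 9 = 7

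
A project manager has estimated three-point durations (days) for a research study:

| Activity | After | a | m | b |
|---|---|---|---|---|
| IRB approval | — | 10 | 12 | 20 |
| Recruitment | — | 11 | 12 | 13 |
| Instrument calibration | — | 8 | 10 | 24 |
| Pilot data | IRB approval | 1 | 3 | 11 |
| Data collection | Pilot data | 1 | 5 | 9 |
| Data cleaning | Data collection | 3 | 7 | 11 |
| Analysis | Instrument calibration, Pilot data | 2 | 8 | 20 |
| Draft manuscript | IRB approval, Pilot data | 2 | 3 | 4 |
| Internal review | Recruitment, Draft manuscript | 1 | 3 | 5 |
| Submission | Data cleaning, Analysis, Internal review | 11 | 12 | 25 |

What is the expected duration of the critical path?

43 days

te_IRB approval = (10 + 4·12 + 20)/6 = 78/6 = 13
te_Recruitment = (11 + 4·12 + 13)/6 = 72/6 = 12
te_Instrument calibration = (8 + 4·10 + 24)/6 = 72/6 = 12
te_Pilot data = (1 + 4·3 + 11)/6 = 24/6 = 4
te_Data collection = (1 + 4·5 + 9)/6 = 30/6 = 5
te_Data cleaning = (3 + 4·7 + 11)/6 = 42/6 = 7
te_Analysis = (2 + 4·8 + 20)/6 = 54/6 = 9
te_Draft manuscript = (2 + 4·3 + 4)/6 = 18/6 = 3
te_Internal review = (1 + 4·3 + 5)/6 = 18/6 = 3
te_Submission = (11 + 4·12 + 25)/6 = 84/6 = 14

Forward pass:
ES_IRB approval = 0; EF_IRB approval = 13
ES_Recruitment = 0; EF_Recruitment = 12
ES_Instrument calibration = 0; EF_Instrument calibration = 12
ES_Pilot data = 13; EF_Pilot data = 13+4 = 17
ES_Data collection = 17; EF_Data collection = 17+5 = 22
ES_Data cleaning = 22; EF_Data cleaning = 22+7 = 29
ES_Analysis = max(EF_Instrument calibration=12, EF_Pilot data=17) = 17; EF_Analysis = 17+9 = 26
ES_Draft manuscript = max(EF_IRB approval=13, EF_Pilot data=17) = 17; EF_Draft manuscript = 17+3 = 20
ES_Internal review = max(EF_Recruitment=12, EF_Draft manuscript=20) = 20; EF_Internal review = 20+3 = 23
ES_Submission = max(EF_Data cleaning=29, EF_Analysis=26, EF_Internal review=23) = 29; EF_Submission = 29+14 = 43
Expected project duration μ = 43 days. Critical path: IRB approval → Pilot data → Data collection → Data cleaning → Submission.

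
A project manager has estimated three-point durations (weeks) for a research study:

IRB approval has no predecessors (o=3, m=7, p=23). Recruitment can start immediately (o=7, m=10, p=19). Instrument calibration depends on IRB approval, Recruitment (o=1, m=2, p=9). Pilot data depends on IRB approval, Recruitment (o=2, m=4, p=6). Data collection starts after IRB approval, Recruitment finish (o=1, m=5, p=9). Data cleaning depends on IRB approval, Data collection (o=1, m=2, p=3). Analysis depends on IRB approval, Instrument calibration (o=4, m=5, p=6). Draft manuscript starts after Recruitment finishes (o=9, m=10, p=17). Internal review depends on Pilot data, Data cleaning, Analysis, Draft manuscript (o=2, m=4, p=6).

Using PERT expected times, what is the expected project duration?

te_IRB approval = (3 + 4·7 + 23)/6 = 54/6 = 9
te_Recruitment = (7 + 4·10 + 19)/6 = 66/6 = 11
te_Instrument calibration = (1 + 4·2 + 9)/6 = 18/6 = 3
te_Pilot data = (2 + 4·4 + 6)/6 = 24/6 = 4
te_Data collection = (1 + 4·5 + 9)/6 = 30/6 = 5
te_Data cleaning = (1 + 4·2 + 3)/6 = 12/6 = 2
te_Analysis = (4 + 4·5 + 6)/6 = 30/6 = 5
te_Draft manuscript = (9 + 4·10 + 17)/6 = 66/6 = 11
te_Internal review = (2 + 4·4 + 6)/6 = 24/6 = 4

Forward pass:
ES_IRB approval = 0; EF_IRB approval = 9
ES_Recruitment = 0; EF_Recruitment = 11
ES_Instrument calibration = max(EF_IRB approval=9, EF_Recruitment=11) = 11; EF_Instrument calibration = 11+3 = 14
ES_Pilot data = max(EF_IRB approval=9, EF_Recruitment=11) = 11; EF_Pilot data = 11+4 = 15
ES_Data collection = max(EF_IRB approval=9, EF_Recruitment=11) = 11; EF_Data collection = 11+5 = 16
ES_Data cleaning = max(EF_IRB approval=9, EF_Data collection=16) = 16; EF_Data cleaning = 16+2 = 18
ES_Analysis = max(EF_IRB approval=9, EF_Instrument calibration=14) = 14; EF_Analysis = 14+5 = 19
ES_Draft manuscript = 11; EF_Draft manuscript = 11+11 = 22
ES_Internal review = max(EF_Pilot data=15, EF_Data cleaning=18, EF_Analysis=19, EF_Draft manuscript=22) = 22; EF_Internal review = 22+4 = 26
Expected project duration μ = 26 weeks. Critical path: Recruitment → Draft manuscript → Internal review.

26 weeks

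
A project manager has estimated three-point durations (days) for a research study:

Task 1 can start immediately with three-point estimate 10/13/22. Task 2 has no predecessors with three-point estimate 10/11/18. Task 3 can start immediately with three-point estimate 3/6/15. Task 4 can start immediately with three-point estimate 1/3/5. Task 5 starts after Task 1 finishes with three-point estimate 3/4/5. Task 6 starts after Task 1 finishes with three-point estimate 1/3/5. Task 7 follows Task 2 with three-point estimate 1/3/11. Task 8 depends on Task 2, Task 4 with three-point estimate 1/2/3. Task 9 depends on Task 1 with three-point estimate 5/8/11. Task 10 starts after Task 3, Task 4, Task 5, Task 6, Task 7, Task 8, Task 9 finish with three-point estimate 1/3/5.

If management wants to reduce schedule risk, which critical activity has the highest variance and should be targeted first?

te_Task 1 = (10 + 4·13 + 22)/6 = 84/6 = 14; σ²_Task 1 = ((22−10)/6)² = 4.000
te_Task 2 = (10 + 4·11 + 18)/6 = 72/6 = 12; σ²_Task 2 = ((18−10)/6)² = 1.778
te_Task 3 = (3 + 4·6 + 15)/6 = 42/6 = 7; σ²_Task 3 = ((15−3)/6)² = 4.000
te_Task 4 = (1 + 4·3 + 5)/6 = 18/6 = 3; σ²_Task 4 = ((5−1)/6)² = 0.444
te_Task 5 = (3 + 4·4 + 5)/6 = 24/6 = 4; σ²_Task 5 = ((5−3)/6)² = 0.111
te_Task 6 = (1 + 4·3 + 5)/6 = 18/6 = 3; σ²_Task 6 = ((5−1)/6)² = 0.444
te_Task 7 = (1 + 4·3 + 11)/6 = 24/6 = 4; σ²_Task 7 = ((11−1)/6)² = 2.778
te_Task 8 = (1 + 4·2 + 3)/6 = 12/6 = 2; σ²_Task 8 = ((3−1)/6)² = 0.111
te_Task 9 = (5 + 4·8 + 11)/6 = 48/6 = 8; σ²_Task 9 = ((11−5)/6)² = 1.000
te_Task 10 = (1 + 4·3 + 5)/6 = 18/6 = 3; σ²_Task 10 = ((5−1)/6)² = 0.444

Forward pass:
ES_Task 1 = 0; EF_Task 1 = 14
ES_Task 2 = 0; EF_Task 2 = 12
ES_Task 3 = 0; EF_Task 3 = 7
ES_Task 4 = 0; EF_Task 4 = 3
ES_Task 5 = 14; EF_Task 5 = 14+4 = 18
ES_Task 6 = 14; EF_Task 6 = 14+3 = 17
ES_Task 7 = 12; EF_Task 7 = 12+4 = 16
ES_Task 8 = max(EF_Task 2=12, EF_Task 4=3) = 12; EF_Task 8 = 12+2 = 14
ES_Task 9 = 14; EF_Task 9 = 14+8 = 22
ES_Task 10 = max(EF_Task 3=7, EF_Task 4=3, EF_Task 5=18, EF_Task 6=17, EF_Task 7=16, EF_Task 8=14, EF_Task 9=22) = 22; EF_Task 10 = 22+3 = 25
Expected project duration μ = 25 days. Critical path: Task 1 → Task 9 → Task 10.

Variances on critical path: σ²_Task 1=4.000, σ²_Task 9=1.000, σ²_Task 10=0.444.
Largest is σ²_Task 1 = 4.000.

Task 1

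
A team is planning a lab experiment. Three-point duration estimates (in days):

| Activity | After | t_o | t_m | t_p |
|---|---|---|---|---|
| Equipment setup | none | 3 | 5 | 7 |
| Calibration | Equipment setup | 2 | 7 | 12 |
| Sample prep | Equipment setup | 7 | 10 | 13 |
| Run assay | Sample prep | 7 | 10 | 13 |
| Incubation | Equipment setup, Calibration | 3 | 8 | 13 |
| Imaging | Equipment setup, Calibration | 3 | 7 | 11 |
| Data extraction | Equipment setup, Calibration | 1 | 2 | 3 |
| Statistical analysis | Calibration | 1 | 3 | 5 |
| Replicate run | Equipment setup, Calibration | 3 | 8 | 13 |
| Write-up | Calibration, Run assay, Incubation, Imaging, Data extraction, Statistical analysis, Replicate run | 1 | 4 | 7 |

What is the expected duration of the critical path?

te_Equipment setup = (3 + 4·5 + 7)/6 = 30/6 = 5
te_Calibration = (2 + 4·7 + 12)/6 = 42/6 = 7
te_Sample prep = (7 + 4·10 + 13)/6 = 60/6 = 10
te_Run assay = (7 + 4·10 + 13)/6 = 60/6 = 10
te_Incubation = (3 + 4·8 + 13)/6 = 48/6 = 8
te_Imaging = (3 + 4·7 + 11)/6 = 42/6 = 7
te_Data extraction = (1 + 4·2 + 3)/6 = 12/6 = 2
te_Statistical analysis = (1 + 4·3 + 5)/6 = 18/6 = 3
te_Replicate run = (3 + 4·8 + 13)/6 = 48/6 = 8
te_Write-up = (1 + 4·4 + 7)/6 = 24/6 = 4

Forward pass:
ES_Equipment setup = 0; EF_Equipment setup = 5
ES_Calibration = 5; EF_Calibration = 5+7 = 12
ES_Sample prep = 5; EF_Sample prep = 5+10 = 15
ES_Run assay = 15; EF_Run assay = 15+10 = 25
ES_Incubation = max(EF_Equipment setup=5, EF_Calibration=12) = 12; EF_Incubation = 12+8 = 20
ES_Imaging = max(EF_Equipment setup=5, EF_Calibration=12) = 12; EF_Imaging = 12+7 = 19
ES_Data extraction = max(EF_Equipment setup=5, EF_Calibration=12) = 12; EF_Data extraction = 12+2 = 14
ES_Statistical analysis = 12; EF_Statistical analysis = 12+3 = 15
ES_Replicate run = max(EF_Equipment setup=5, EF_Calibration=12) = 12; EF_Replicate run = 12+8 = 20
ES_Write-up = max(EF_Calibration=12, EF_Run assay=25, EF_Incubation=20, EF_Imaging=19, EF_Data extraction=14, EF_Statistical analysis=15, EF_Replicate run=20) = 25; EF_Write-up = 25+4 = 29
Expected project duration μ = 29 days. Critical path: Equipment setup → Sample prep → Run assay → Write-up.

29 days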